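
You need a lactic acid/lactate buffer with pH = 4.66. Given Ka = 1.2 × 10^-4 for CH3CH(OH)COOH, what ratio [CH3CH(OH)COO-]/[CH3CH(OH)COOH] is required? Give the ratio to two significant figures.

pKa = -log(1.2 × 10^-4) = 3.921
pH = pKa + log(r) ⇒ log(r) = 4.66 − 3.921 = +0.739
r = [CH3CH(OH)COO-]/[CH3CH(OH)COOH] = 10^(+0.739) = 5.48

ratio = 5.5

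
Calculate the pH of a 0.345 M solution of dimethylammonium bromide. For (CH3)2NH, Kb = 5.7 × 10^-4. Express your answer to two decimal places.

(CH3)2NH2+ is the conjugate acid of the weak base (CH3)2NH.
Ka = Kw/Kb = 1.0×10^-14 / 5.7 × 10^-4 = 1.75 × 10^-11
Ka = [H+]²/(0.345 − [H+]) = 1.75 × 10^-11
Neglecting [H+] in the denominator: [H+] = √(1.75 × 10^-11 × 0.345) = 2.46 × 10^-6 M
([H+]/C₀ = 0.00071% < 5%, so the approximation holds.)
pH = −log(2.46 × 10^-6) = 5.61

pH = 5.61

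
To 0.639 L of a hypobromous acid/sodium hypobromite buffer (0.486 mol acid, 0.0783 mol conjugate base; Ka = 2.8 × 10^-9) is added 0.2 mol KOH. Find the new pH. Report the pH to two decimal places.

OH- converts HOBr to OBr-: HOBr → 0.286 mol, OBr- → 0.278 mol.
pKa = −log(2.8 × 10^-9) = 8.553
pH = pKa + log(n_OBr-/n_HOBr) = 8.553 + log(0.278/0.286) = 8.553 + (-0.012)

pH = 8.54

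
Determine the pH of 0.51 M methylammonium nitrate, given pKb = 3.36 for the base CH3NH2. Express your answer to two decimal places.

pH = 5.47

CH3NH3+ is the conjugate acid of the weak base CH3NH2.
Kb = 10^(−3.36) = 4.37 × 10^-4
Ka = Kw/Kb = 1.0×10^-14 / 4.37 × 10^-4 = 2.29 × 10^-11
Ka = [H+]²/(0.51 − [H+]) = 2.29 × 10^-11
Assume [H+] ≪ 0.51: [H+] ≈ √(2.29 × 10^-11 × 0.51) = 3.42 × 10^-6 M
pH = −log(3.42 × 10^-6) = 5.47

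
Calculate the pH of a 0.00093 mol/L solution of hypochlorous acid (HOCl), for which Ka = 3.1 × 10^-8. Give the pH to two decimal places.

pH = 5.27

HOCl ⇌ OCl- + H+
From the ICE table, Ka = x²/(0.00093 − x) = 3.1 × 10^-8.
Since Ka ≪ C₀, x ≈ √(Ka·C₀) = 5.37 × 10^-6 M.
Check: 0.58% ionized — well under 5%, approximation valid.
pH = −log(5.37 × 10^-6) = 5.27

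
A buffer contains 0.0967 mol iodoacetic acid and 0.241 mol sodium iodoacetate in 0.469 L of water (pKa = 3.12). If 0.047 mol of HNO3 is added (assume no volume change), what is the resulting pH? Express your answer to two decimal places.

pH = 3.25

Added H+ converts ICH2COO- to ICH2COOH: ICH2COOH → 0.144 mol, ICH2COO- → 0.194 mol.
pH = pKa + log([A⁻]/[HA]) = 3.12 + log(0.194/0.144) = 3.12 +0.129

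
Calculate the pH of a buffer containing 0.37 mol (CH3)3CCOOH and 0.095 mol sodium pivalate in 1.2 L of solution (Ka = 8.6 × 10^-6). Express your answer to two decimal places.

pH = 4.48

pKa = −log(8.6 × 10^-6) = 5.066
Henderson–Hasselbalch: pH = pKa + log([(CH3)3CCOO-]/[(CH3)3CCOOH]) = 5.066 + log(0.095/0.37)
pH = 5.066 + (-0.590) = 4.48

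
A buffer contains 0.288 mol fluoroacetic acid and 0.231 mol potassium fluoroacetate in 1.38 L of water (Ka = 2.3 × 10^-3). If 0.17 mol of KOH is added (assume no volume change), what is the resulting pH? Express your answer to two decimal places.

pH = 3.17

OH- converts FCH2COOH to FCH2COO-: FCH2COOH → 0.118 mol, FCH2COO- → 0.401 mol.
pKa = −log(2.3 × 10^-3) = 2.638
pH = pKa + log(n_FCH2COO-/n_FCH2COOH) = 2.638 + log(0.401/0.118) = 2.638 + (+0.531)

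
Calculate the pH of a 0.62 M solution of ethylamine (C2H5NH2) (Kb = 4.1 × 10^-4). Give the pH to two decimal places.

C2H5NH2 + H2O ⇌ C2H5NH3+ + OH-
Let x = [OH-] at equilibrium. Kb = x²/(0.62 − x).
Since Kb ≪ C₀, x ≈ √(Kb·C₀) = 1.59 × 10^-2 M.
Check: 2.6% ionized — well under 5%, approximation valid.
pOH = 1.80, so pH = 14.00 − pOH = 12.20

pH = 12.20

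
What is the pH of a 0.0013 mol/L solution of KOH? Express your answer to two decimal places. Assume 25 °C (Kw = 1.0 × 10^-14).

KOH is a strong base; [OH-] = 0.0013 M.
pOH = -log(0.0013) = 2.89
pH = 14.00 - 2.89 = 11.11

pH = 11.11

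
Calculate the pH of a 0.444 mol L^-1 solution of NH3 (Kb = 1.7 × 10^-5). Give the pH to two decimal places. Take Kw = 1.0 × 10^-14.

NH3 + H2O ⇌ NH4+ + OH-
Kb = [OH-]²/(0.444 − [OH-]) = 1.7 × 10^-5
Neglecting [OH-] in the denominator: [OH-] = √(1.7 × 10^-5 × 0.444) = 2.75 × 10^-3 M
pOH = 2.56, so pH = 14.00 − pOH = 11.44

pH = 11.44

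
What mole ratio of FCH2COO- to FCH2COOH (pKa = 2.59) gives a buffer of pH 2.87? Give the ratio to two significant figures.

ratio = 1.9

pH = pKa + log(r) ⇒ log(r) = 2.87 − 2.59 = +0.28
r = [FCH2COO-]/[FCH2COOH] = 10^(+0.28) = 1.91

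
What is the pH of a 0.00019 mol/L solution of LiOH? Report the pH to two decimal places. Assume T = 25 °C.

LiOH is a strong base; [OH-] = 0.00019 M.
pOH = -log(0.00019) = 3.72
pH = 14.00 - 3.72 = 10.28

pH = 10.28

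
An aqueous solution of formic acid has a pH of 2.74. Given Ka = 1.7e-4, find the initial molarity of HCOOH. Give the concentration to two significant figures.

[H+] = 10^(-2.74) = 1.82 × 10^-3 M = x
Ka = x²/(C₀ − x) ⇒ C₀ = x + x²/Ka
C₀ = 1.82 × 10^-3 + (1.82 × 10^-3)²/(1.7 × 10^-4) = 2.13 × 10^-2 M

C₀ = 2.1 × 10^-2 M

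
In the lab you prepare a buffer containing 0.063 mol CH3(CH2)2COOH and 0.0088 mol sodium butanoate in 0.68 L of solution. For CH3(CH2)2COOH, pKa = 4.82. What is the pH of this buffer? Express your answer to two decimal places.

pH = 3.97

pH = pKa + log([A⁻]/[HA]) = 4.82 + log(0.0088/0.063)
pH = 4.82 + (-0.855) = 3.97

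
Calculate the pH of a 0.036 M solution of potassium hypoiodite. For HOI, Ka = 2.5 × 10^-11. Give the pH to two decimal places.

pH = 11.56

OI- is the conjugate base of the weak acid HOI.
Kb = Kw/Ka = 1.0×10^-14 / 2.5 × 10^-11 = 4.00 × 10^-4
From the ICE table, Kb = x²/(0.036 − x) = 4.00 × 10^-4.
x is not negligible relative to C₀; solve x² + 0.0004·x − 1.44e-05 = 0.
x = [−0.0004 + √(0.0004² + 5.76e-05)]/2 = 3.60 × 10^-3 M
pOH = 2.44, so pH = 14.00 − pOH = 11.56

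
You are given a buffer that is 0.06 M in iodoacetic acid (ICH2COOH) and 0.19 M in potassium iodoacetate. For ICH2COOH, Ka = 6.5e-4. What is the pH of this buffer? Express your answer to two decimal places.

pKa = −log(6.5 × 10^-4) = 3.187
Henderson–Hasselbalch: pH = pKa + log([ICH2COO-]/[ICH2COOH]) = 3.187 + log(0.19/0.06)
pH = 3.187 + (+0.501) = 3.69

pH = 3.69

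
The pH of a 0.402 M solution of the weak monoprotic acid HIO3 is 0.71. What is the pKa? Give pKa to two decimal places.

pKa = 0.74

[H+] = 10^(-0.71) = 1.95 × 10^-1 M
At equilibrium [HA] = 0.402 − 1.95 × 10^-1 = 2.07 × 10^-1 M
Ka = [H+][A-]/[HA] = (1.95 × 10^-1)² / 2.07 × 10^-1 = 1.84 × 10^-1
pKa = -log(1.84 × 10^-1) = 0.74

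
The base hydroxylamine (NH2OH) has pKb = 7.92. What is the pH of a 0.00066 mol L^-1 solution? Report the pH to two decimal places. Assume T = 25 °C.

pH = 8.45

NH2OH + H2O ⇌ NH3OH+ + OH-
Kb = 10^(−7.92) = 1.20 × 10^-8
Kb = [OH-]²/(0.00066 − [OH-]) = 1.20 × 10^-8
Assume [OH-] ≪ 0.00066: [OH-] ≈ √(1.20 × 10^-8 × 0.00066) = 2.81 × 10^-6 M
Check: 0.43% ionized — well under 5%, approximation valid.
pOH = 5.55, so pH = 14.00 − pOH = 8.45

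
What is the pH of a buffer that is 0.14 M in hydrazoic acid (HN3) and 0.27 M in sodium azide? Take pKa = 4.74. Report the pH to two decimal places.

pH = 5.03

Henderson–Hasselbalch: pH = pKa + log([N3-]/[HN3]) = 4.74 + log(0.27/0.14)
pH = 4.74 + (+0.285) = 5.03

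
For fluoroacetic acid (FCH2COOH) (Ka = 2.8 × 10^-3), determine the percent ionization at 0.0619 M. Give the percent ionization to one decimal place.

FCH2COOH ⇌ FCH2COO- + H+; let x = [H+] at equilibrium.
Solve x² + 0.0028x − 0.000173 = 0 → x = 1.18 × 10^-2 M
Fraction ionized = 1.18 × 10^-2 / 0.0619 = 0.1906 → 19.1%

19.1%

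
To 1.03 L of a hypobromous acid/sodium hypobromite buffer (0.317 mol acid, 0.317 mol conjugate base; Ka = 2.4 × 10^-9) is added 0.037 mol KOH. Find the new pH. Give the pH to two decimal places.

pH = 8.72

After neutralization: n(HOBr) = 0.28 mol, n(OBr-) = 0.354 mol.
pKa = −log(2.4 × 10^-9) = 8.620
Henderson–Hasselbalch with mole ratio 0.354/0.28: pH = 8.620 + (+0.102)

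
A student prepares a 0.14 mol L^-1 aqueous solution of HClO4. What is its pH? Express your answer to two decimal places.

pH = 0.85

HClO4 is a strong acid and dissociates completely, so [H+] = 0.14 M.
pH = -log(0.14) = 0.85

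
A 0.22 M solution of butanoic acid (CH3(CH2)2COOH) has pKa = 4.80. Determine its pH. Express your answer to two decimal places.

CH3(CH2)2COOH ⇌ CH3(CH2)2COO- + H+
Ka = 10^(−4.80) = 1.58 × 10^-5
From the ICE table, Ka = [H+]²/(0.22 − [H+]) = 1.58 × 10^-5.
Neglecting [H+] in the denominator: [H+] = √(1.58 × 10^-5 × 0.22) = 1.86 × 10^-3 M
([H+]/C₀ = 0.85% < 5%, so the approximation holds.)
pH = −log[H+] = −log(1.86 × 10^-3) = 2.73

pH = 2.73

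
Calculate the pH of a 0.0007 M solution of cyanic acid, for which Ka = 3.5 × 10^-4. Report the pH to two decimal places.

pH = 3.46

HOCN ⇌ OCN- + H+
Ka = [H+]²/(0.0007 − [H+]) = 3.5 × 10^-4
[H+] is not negligible relative to C₀; solve [H+]² + 0.00035·[H+] − 2.45e-07 = 0.
[H+] = (−Ka + √(Ka² + 4·Ka·C₀))/2 = 3.50 × 10^-4 M
pH = −log[H+] = −log(3.50 × 10^-4) = 3.46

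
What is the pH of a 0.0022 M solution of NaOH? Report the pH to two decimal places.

pH = 11.34

NaOH is a strong base; [OH-] = 0.0022 M.
pOH = -log(0.0022) = 2.66
pH = 14.00 - 2.66 = 11.34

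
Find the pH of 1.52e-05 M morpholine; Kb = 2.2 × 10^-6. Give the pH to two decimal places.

pH = 8.68

C4H8ONH + H2O ⇌ C4H8ONH2+ + OH-
From the ICE table, Kb = [OH-]²/(1.52e-05 − [OH-]) = 2.2 × 10^-6.
Here C₀/Kb ≈ 6.91, so the small-[OH-] approximation fails. Use the quadratic:
[OH-] = (−Kb + √(Kb² + 4·Kb·C₀))/2 = 4.79 × 10^-6 M
pOH = 5.32, so pH = 14.00 − pOH = 8.68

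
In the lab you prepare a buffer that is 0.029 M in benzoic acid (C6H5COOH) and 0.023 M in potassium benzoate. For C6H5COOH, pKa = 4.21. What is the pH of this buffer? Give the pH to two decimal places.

pH = 4.11

Using pH = pKa + log([base]/[acid]) with [base]/[acid] = 0.023/0.029:
pH = 4.21 + (-0.101) = 4.11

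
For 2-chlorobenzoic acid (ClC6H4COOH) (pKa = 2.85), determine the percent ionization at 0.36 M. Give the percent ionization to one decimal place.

ClC6H4COOH ⇌ ClC6H4COO- + H+; let x = [H+] at equilibrium.
Ka = 10^(−2.85) = 1.41 × 10^-3
Ka = x²/(C₀ − x); solving the quadratic gives x = 2.18 × 10^-2 M.
% ionization = x/C₀ × 100% = 2.18 × 10^-2/0.36 × 100% = 6.1%

6.1%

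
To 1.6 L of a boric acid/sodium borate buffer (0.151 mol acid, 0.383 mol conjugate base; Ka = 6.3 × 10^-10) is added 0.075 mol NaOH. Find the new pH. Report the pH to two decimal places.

pH = 9.98

OH- converts B(OH)3 to B(OH)4-: B(OH)3 → 0.076 mol, B(OH)4- → 0.458 mol.
pKa = −log(6.3 × 10^-10) = 9.201
Henderson–Hasselbalch with mole ratio 0.458/0.076: pH = 9.201 + (+0.780)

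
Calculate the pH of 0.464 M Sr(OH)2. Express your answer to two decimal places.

Sr(OH)2 is a strong base (each formula unit releases 2 OH-); [OH-] = 0.928 M.
pOH = -log(0.928) = 0.03
pH = 14.00 - 0.03 = 13.97

pH = 13.97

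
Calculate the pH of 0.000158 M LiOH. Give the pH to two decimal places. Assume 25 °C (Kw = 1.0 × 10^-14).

pH = 10.20

LiOH is a strong base; [OH-] = 0.000158 M.
pOH = -log(0.000158) = 3.80
pH = 14.00 - 3.80 = 10.20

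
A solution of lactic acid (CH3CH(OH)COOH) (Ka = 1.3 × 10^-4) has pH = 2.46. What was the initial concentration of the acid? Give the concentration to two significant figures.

[H+] = 10^(-2.46) = 3.47 × 10^-3 M = x
Ka = x²/(C₀ − x) ⇒ C₀ = x + x²/Ka
C₀ = 3.47 × 10^-3 + (3.47 × 10^-3)²/(1.3 × 10^-4) = 9.61 × 10^-2 M

C₀ = 9.6 × 10^-2 M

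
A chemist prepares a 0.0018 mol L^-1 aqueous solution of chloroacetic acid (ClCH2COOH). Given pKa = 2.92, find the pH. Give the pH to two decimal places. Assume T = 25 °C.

ClCH2COOH ⇌ ClCH2COO- + H+
Ka = 10^(−2.92) = 1.20 × 10^-3
From the ICE table, Ka = x²/(0.0018 − x) = 1.20 × 10^-3.
The 5% rule fails; solving x² + Ka·x − Ka·C₀ = 0 exactly:
x = [−0.0012 + √(0.0012² + 8.64e-06)]/2 = 9.87 × 10^-4 M
pH = −log(9.87 × 10^-4) = 3.01

pH = 3.01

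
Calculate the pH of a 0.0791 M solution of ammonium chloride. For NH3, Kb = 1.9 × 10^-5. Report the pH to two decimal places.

NH4+ is the conjugate acid of the weak base NH3.
Ka = Kw/Kb = 1.0×10^-14 / 1.9 × 10^-5 = 5.26 × 10^-10
Let x = [H+] at equilibrium. Ka = x²/(0.0791 − x).
Neglecting x in the denominator: x = √(5.26 × 10^-10 × 0.0791) = 6.45 × 10^-6 M
(x/C₀ = 0.0082% < 5%, so the approximation holds.)
pH = −log[H+] = −log(6.45 × 10^-6) = 5.19

pH = 5.19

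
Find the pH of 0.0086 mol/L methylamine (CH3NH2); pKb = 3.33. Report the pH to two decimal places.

pH = 11.25

CH3NH2 + H2O ⇌ CH3NH3+ + OH-
Kb = 10^(−3.33) = 4.68 × 10^-4
Kb = x²/(0.0086 − x) = 4.68 × 10^-4
Here C₀/Kb ≈ 18.4, so the small-x approximation fails. Use the quadratic:
x = (−Kb + √(Kb² + 4·Kb·C₀))/2 = 1.79 × 10^-3 M
pOH = 2.75, so pH = 14.00 − pOH = 11.25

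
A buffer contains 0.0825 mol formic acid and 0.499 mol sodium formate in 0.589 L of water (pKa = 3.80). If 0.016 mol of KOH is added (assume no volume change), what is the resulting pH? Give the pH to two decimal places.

OH- converts HCOOH to HCOO-: HCOOH → 0.0665 mol, HCOO- → 0.515 mol.
pH = pKa + log([A⁻]/[HA]) = 3.80 + log(0.515/0.0665) = 3.80 +0.889

pH = 4.69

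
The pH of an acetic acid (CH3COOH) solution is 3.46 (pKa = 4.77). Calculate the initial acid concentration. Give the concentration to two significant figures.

C₀ = 7.4 × 10^-3 M

[H+] = 10^(-3.46) = 3.47 × 10^-4 M = x
Ka = 10^(−4.77) = 1.70 × 10^-5
Ka = x²/(C₀ − x) ⇒ C₀ = x + x²/Ka
C₀ = 3.47 × 10^-4 + (3.47 × 10^-4)²/(1.70 × 10^-5) = 7.43 × 10^-3 M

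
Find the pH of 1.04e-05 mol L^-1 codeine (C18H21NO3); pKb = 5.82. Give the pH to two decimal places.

pH = 8.52

C18H21NO3 + H2O ⇌ C18H22NO3+ + OH-
Kb = 10^(−5.82) = 1.51 × 10^-6
Kb = [OH-]²/(1.04e-05 − [OH-]) = 1.51 × 10^-6
[OH-] is not negligible relative to C₀; solve [OH-]² + 1.51e-06·[OH-] − 1.57e-11 = 0.
[OH-] = [−1.51e-06 + √(1.51e-06² + 6.28e-11)]/2 = 3.28 × 10^-6 M
pOH = 5.48, so pH = 14.00 − pOH = 8.52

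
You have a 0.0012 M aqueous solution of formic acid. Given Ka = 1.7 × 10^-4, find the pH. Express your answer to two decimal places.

HCOOH ⇌ HCOO- + H+
Ka = [H+]²/(0.0012 − [H+]) = 1.7 × 10^-4
[H+] is not negligible relative to C₀; solve [H+]² + 0.00017·[H+] − 2.04e-07 = 0.
[H+] = (−Ka + √(Ka² + 4·Ka·C₀))/2 = 3.75 × 10^-4 M
pH = −log(3.75 × 10^-4) = 3.43

pH = 3.43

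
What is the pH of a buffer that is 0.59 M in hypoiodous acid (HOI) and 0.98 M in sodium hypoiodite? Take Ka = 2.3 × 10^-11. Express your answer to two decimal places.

pKa = −log(2.3 × 10^-11) = 10.638
Using pH = pKa + log([base]/[acid]) with [base]/[acid] = 0.98/0.59:
pH = 10.638 + (+0.220) = 10.86

pH = 10.86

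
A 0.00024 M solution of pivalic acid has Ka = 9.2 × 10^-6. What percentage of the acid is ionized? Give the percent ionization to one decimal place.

17.8%

(CH3)3CCOOH ⇌ (CH3)3CCOO- + H+; let x = [H+] at equilibrium.
Solve x² + 9.2e-06x − 2.21e-09 = 0 → x = 4.26 × 10^-5 M
% ionization = x/C₀ × 100% = 4.26 × 10^-5/0.00024 × 100% = 17.8%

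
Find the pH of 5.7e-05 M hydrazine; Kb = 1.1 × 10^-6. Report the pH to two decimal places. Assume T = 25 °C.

pH = 8.87

N2H4 + H2O ⇌ N2H5+ + OH-
Kb = [OH-]²/(5.7e-05 − [OH-]) = 1.1 × 10^-6
Here C₀/Kb ≈ 51.8, so the small-[OH-] approximation fails. Use the quadratic:
[OH-] = [−1.1e-06 + √(1.1e-06² + 2.51e-10)]/2 = 7.39 × 10^-6 M
pOH = 5.13, so pH = 14.00 − pOH = 8.87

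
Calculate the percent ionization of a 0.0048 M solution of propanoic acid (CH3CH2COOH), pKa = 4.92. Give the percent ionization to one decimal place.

CH3CH2COOH ⇌ CH3CH2COO- + H+; let x = [H+] at equilibrium.
Ka = 10^(−4.92) = 1.20 × 10^-5
Ka = x²/(C₀ − x); solving the quadratic gives x = 2.34 × 10^-4 M.
% ionization = x/C₀ × 100% = 2.34 × 10^-4/0.0048 × 100% = 4.9%

4.9%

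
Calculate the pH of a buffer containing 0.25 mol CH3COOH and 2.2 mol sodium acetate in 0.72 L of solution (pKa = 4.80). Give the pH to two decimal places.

Henderson–Hasselbalch: pH = pKa + log([CH3COO-]/[CH3COOH]) = 4.80 + log(2.2/0.25)
pH = 4.80 + (+0.944) = 5.74

pH = 5.74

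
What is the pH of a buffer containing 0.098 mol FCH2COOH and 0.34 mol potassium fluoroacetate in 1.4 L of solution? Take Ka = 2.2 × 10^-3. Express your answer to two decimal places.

pH = 3.20

pKa = −log(2.2 × 10^-3) = 2.658
Henderson–Hasselbalch: pH = pKa + log([FCH2COO-]/[FCH2COOH]) = 2.658 + log(0.34/0.098)
pH = 2.658 + (+0.540) = 3.20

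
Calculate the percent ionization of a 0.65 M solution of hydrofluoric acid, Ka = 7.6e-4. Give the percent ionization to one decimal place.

HF ⇌ F- + H+; let x = [H+] at equilibrium.
x ≈ √(Ka·C₀) = √(7.6 × 10^-4 × 0.65) = 2.22 × 10^-2 M
% ionization = x/C₀ × 100% = 2.22 × 10^-2/0.65 × 100% = 3.4%

3.4%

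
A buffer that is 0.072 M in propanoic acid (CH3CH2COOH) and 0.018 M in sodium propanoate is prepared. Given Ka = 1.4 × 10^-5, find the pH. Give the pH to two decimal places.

pKa = −log(1.4 × 10^-5) = 4.854
pH = pKa + log([A⁻]/[HA]) = 4.854 + log(0.018/0.072)
pH = 4.854 + (-0.602) = 4.25

pH = 4.25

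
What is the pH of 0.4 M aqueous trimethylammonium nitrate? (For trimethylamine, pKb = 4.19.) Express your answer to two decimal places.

pH = 5.10

(CH3)3NH+ is the conjugate acid of the weak base (CH3)3N.
Kb = 10^(−4.19) = 6.46 × 10^-5
Ka = Kw/Kb = 1.0×10^-14 / 6.46 × 10^-5 = 1.55 × 10^-10
From the ICE table, Ka = x²/(0.4 − x) = 1.55 × 10^-10.
Neglecting x in the denominator: x = √(1.55 × 10^-10 × 0.4) = 7.87 × 10^-6 M
Check: 0.002% ionized — well under 5%, approximation valid.
pH = −log[H+] = −log(7.87 × 10^-6) = 5.10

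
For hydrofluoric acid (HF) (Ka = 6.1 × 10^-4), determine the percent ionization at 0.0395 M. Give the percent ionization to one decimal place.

11.7%

HF ⇌ F- + H+; let x = [H+] at equilibrium.
Solve x² + 0.00061x − 2.41e-05 = 0 → x = 4.61 × 10^-3 M
% ionization = x/C₀ × 100% = 4.61 × 10^-3/0.0395 × 100% = 11.7%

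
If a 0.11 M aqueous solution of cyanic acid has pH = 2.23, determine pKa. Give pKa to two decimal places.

pKa = 3.48

[H+] = 10^(-2.23) = 5.89 × 10^-3 M
At equilibrium [HA] = 0.11 − 5.89 × 10^-3 = 1.04 × 10^-1 M
Ka = [H+][A-]/[HA] = (5.89 × 10^-3)² / 1.04 × 10^-1 = 3.34 × 10^-4
pKa = -log(3.34 × 10^-4) = 3.48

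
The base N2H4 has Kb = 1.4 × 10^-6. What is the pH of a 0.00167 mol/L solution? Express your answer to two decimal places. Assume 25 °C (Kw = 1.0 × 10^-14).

pH = 9.68

N2H4 + H2O ⇌ N2H5+ + OH-
Kb = x²/(0.00167 − x) = 1.4 × 10^-6
Assume x ≪ 0.00167: x ≈ √(1.4 × 10^-6 × 0.00167) = 4.84 × 10^-5 M
Check: 2.9% ionized — well under 5%, approximation valid.
pOH = −log(4.84 × 10^-5) = 4.32; pH = 14.00 − 4.32 = 9.68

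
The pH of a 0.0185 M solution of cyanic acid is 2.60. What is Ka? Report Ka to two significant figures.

Ka = 3.9 × 10^-4

[H+] = 10^(-2.60) = 2.51 × 10^-3 M
At equilibrium [HA] = 0.0185 − 2.51 × 10^-3 = 1.60 × 10^-2 M
Ka = [H+][A-]/[HA] = (2.51 × 10^-3)² / 1.60 × 10^-2 = 3.9 × 10^-4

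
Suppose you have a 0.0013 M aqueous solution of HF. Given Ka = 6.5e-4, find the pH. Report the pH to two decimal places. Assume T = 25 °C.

HF ⇌ F- + H+
Ka = [H+]²/(0.0013 − [H+]) = 6.5 × 10^-4
[H+] is not negligible relative to C₀; solve [H+]² + 0.00065·[H+] − 8.45e-07 = 0.
[H+] = (−Ka + √(Ka² + 4·Ka·C₀))/2 = 6.50 × 10^-4 M
pH = −log(6.50 × 10^-4) = 3.19

pH = 3.19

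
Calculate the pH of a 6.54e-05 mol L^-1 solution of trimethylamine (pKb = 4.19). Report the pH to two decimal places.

(CH3)3N + H2O ⇌ (CH3)3NH+ + OH-
Kb = 10^(−4.19) = 6.46 × 10^-5
From the ICE table, Kb = x²/(6.54e-05 − x) = 6.46 × 10^-5.
Here C₀/Kb ≈ 1.01, so the small-x approximation fails. Use the quadratic:
x = [−6.46e-05 + √(6.46e-05² + 1.69e-08)]/2 = 4.03 × 10^-5 M
pOH = 4.39, so pH = 14.00 − pOH = 9.61

pH = 9.61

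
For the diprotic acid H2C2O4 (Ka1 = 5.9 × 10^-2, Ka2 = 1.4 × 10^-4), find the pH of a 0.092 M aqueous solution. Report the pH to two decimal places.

Since Ka1 ≫ Ka2, the first ionization dominates [H+].
Ka1 = x²/(0.092 − x) = 5.9 × 10^-2
Solving the quadratic: x = (−Ka1 + √(Ka1² + 4·Ka1·C₀))/2 = 4.99 × 10^-2 M
pH = −log(4.99 × 10^-2) = 1.30

pH = 1.30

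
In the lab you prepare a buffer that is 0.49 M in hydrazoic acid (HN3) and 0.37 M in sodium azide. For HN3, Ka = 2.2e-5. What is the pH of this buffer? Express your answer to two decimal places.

pKa = −log(2.2 × 10^-5) = 4.658
pH = pKa + log([A⁻]/[HA]) = 4.658 + log(0.37/0.49)
pH = 4.658 + (-0.122) = 4.54

pH = 4.54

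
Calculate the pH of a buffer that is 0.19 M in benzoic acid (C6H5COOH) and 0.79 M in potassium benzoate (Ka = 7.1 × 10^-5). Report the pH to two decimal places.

pKa = −log(7.1 × 10^-5) = 4.149
pH = pKa + log([A⁻]/[HA]) = 4.149 + log(0.79/0.19)
pH = 4.149 + (+0.619) = 4.77

pH = 4.77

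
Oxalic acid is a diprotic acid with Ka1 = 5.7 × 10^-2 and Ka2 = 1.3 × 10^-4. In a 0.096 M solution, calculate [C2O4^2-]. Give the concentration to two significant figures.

1.3 × 10^-4 M

First ionization gives [H+] ≈ [HC2O4-] = 5.08 × 10^-2 M.
Second step: Ka2 = [H+][C2O4^2-]/[HC2O4-] ≈ [C2O4^2-] (since [H+] ≈ [HC2O4-]).
So [C2O4^2-] ≈ Ka2.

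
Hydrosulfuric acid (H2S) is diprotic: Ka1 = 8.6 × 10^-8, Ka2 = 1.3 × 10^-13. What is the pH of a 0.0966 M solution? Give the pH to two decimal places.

Ka1 ≫ Ka2, so treat the first dissociation as the only significant source of H+.
Ka1 = x²/(0.0966 − x) = 8.6 × 10^-8
x ≈ √(8.6 × 10^-8 × 0.0966) = 9.11 × 10^-5 M
pH = −log(9.11 × 10^-5) = 4.04

pH = 4.04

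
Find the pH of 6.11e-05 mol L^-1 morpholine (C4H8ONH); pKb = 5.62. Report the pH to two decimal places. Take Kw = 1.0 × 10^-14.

C4H8ONH + H2O ⇌ C4H8ONH2+ + OH-
Kb = 10^(−5.62) = 2.40 × 10^-6
Let x = [OH-] at equilibrium. Kb = x²/(6.11e-05 − x).
The 5% rule fails; solving x² + Kb·x − Kb·C₀ = 0 exactly:
x = [−2.4e-06 + √(2.4e-06² + 5.87e-10)]/2 = 1.10 × 10^-5 M
pOH = −log(1.10 × 10^-5) = 4.96; pH = 14.00 − 4.96 = 9.04

pH = 9.04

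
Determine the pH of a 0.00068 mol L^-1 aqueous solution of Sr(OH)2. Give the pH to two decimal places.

Sr(OH)2 is a strong base (each formula unit releases 2 OH-); [OH-] = 0.00136 M.
pOH = -log(0.00136) = 2.87
pH = 14.00 - 2.87 = 11.13

pH = 11.13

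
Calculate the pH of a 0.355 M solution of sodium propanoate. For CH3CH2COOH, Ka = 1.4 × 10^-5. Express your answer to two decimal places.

CH3CH2COO- is the conjugate base of the weak acid CH3CH2COOH.
Kb = Kw/Ka = 1.0×10^-14 / 1.4 × 10^-5 = 7.14 × 10^-10
From the ICE table, Kb = x²/(0.355 − x) = 7.14 × 10^-10.
Since Kb ≪ C₀, x ≈ √(Kb·C₀) = 1.59 × 10^-5 M.
(x/C₀ = 0.0045% < 5%, so the approximation holds.)
pOH = 4.80, so pH = 14.00 − pOH = 9.20

pH = 9.20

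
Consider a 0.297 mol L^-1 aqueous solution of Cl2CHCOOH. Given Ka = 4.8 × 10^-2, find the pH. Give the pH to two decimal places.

Cl2CHCOOH ⇌ Cl2CHCOO- + H+
Ka = [H+]²/(0.297 − [H+]) = 4.8 × 10^-2
[H+] is not negligible relative to C₀; solve [H+]² + 0.048·[H+] − 0.0143 = 0.
[H+] = (−Ka + √(Ka² + 4·Ka·C₀))/2 = 9.78 × 10^-2 M
pH = −log[H+] = −log(9.78 × 10^-2) = 1.01

pH = 1.01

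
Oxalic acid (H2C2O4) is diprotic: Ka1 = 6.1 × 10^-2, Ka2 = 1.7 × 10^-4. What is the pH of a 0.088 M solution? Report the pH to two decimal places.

pH = 1.31

Ka1 ≫ Ka2, so treat the first dissociation as the only significant source of H+.
Ka1 = x²/(0.088 − x) = 6.1 × 10^-2
Solving the quadratic: x = (−Ka1 + √(Ka1² + 4·Ka1·C₀))/2 = 4.89 × 10^-2 M
pH = −log(4.89 × 10^-2) = 1.31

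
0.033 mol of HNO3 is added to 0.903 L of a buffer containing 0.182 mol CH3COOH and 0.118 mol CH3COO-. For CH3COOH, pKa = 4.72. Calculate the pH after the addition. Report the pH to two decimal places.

pH = 4.32

After neutralization: n(CH3COOH) = 0.215 mol, n(CH3COO-) = 0.085 mol.
pH = pKa + log(n_CH3COO-/n_CH3COOH) = 4.72 + log(0.085/0.215) = 4.72 + (-0.403)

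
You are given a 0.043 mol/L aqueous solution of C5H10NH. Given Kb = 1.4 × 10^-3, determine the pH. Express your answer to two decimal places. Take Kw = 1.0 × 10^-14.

pH = 11.85

C5H10NH + H2O ⇌ C5H10NH2+ + OH-
Kb = x²/(0.043 − x) = 1.4 × 10^-3
Here C₀/Kb ≈ 30.7, so the small-x approximation fails. Use the quadratic:
x = (−Kb + √(Kb² + 4·Kb·C₀))/2 = 7.09 × 10^-3 M
pOH = 2.15, so pH = 14.00 − pOH = 11.85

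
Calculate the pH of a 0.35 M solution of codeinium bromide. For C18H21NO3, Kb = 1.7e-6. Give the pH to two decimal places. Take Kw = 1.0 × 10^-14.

pH = 4.34

C18H22NO3+ is the conjugate acid of the weak base C18H21NO3.
Ka = Kw/Kb = 1.0×10^-14 / 1.7 × 10^-6 = 5.88 × 10^-9
From the ICE table, Ka = [H+]²/(0.35 − [H+]) = 5.88 × 10^-9.
Neglecting [H+] in the denominator: [H+] = √(5.88 × 10^-9 × 0.35) = 4.54 × 10^-5 M
Check: 0.013% ionized — well under 5%, approximation valid.
pH = −log(4.54 × 10^-5) = 4.34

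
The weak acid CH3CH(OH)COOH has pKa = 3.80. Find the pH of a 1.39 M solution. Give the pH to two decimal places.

CH3CH(OH)COOH ⇌ CH3CH(OH)COO- + H+
Ka = 10^(−3.80) = 1.58 × 10^-4
From the ICE table, Ka = x²/(1.39 − x) = 1.58 × 10^-4.
Assume x ≪ 1.39: x ≈ √(1.58 × 10^-4 × 1.39) = 1.48 × 10^-2 M
(x/C₀ = 1.1% < 5%, so the approximation holds.)
pH = −log[H+] = −log(1.48 × 10^-2) = 1.83

pH = 1.83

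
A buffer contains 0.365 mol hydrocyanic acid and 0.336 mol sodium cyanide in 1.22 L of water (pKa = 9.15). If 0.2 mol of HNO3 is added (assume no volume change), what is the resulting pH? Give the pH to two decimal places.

pH = 8.53

Added H+ converts CN- to HCN: HCN → 0.565 mol, CN- → 0.136 mol.
pH = pKa + log(n_CN-/n_HCN) = 9.15 + log(0.136/0.565) = 9.15 + (-0.619)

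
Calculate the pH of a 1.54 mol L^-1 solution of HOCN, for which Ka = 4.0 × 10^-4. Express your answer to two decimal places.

HOCN ⇌ OCN- + H+
From the ICE table, Ka = [H+]²/(1.54 − [H+]) = 4.0 × 10^-4.
Assume [H+] ≪ 1.54: [H+] ≈ √(4.0 × 10^-4 × 1.54) = 2.48 × 10^-2 M
pH = −log(2.48 × 10^-2) = 1.61

pH = 1.61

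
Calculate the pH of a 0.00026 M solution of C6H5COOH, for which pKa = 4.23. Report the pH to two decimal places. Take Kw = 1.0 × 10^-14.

pH = 4.01

C6H5COOH ⇌ C6H5COO- + H+
Ka = 10^(−4.23) = 5.89 × 10^-5
From the ICE table, Ka = [H+]²/(0.00026 − [H+]) = 5.89 × 10^-5.
[H+] is not negligible relative to C₀; solve [H+]² + 5.89e-05·[H+] − 1.53e-08 = 0.
[H+] = (−Ka + √(Ka² + 4·Ka·C₀))/2 = 9.78 × 10^-5 M
pH = −log(9.78 × 10^-5) = 4.01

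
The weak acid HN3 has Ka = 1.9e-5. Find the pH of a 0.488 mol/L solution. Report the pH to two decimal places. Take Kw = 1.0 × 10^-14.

pH = 2.52

HN3 ⇌ N3- + H+
From the ICE table, Ka = [H+]²/(0.488 − [H+]) = 1.9 × 10^-5.
Neglecting [H+] in the denominator: [H+] = √(1.9 × 10^-5 × 0.488) = 3.04 × 10^-3 M
pH = −log[H+] = −log(3.04 × 10^-3) = 2.52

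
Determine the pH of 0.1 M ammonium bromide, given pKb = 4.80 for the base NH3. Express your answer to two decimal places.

NH4+ is the conjugate acid of the weak base NH3.
Kb = 10^(−4.80) = 1.58 × 10^-5
Ka = Kw/Kb = 1.0×10^-14 / 1.58 × 10^-5 = 6.33 × 10^-10
From the ICE table, Ka = [H+]²/(0.1 − [H+]) = 6.33 × 10^-10.
Assume [H+] ≪ 0.1: [H+] ≈ √(6.33 × 10^-10 × 0.1) = 7.96 × 10^-6 M
([H+]/C₀ = 0.008% < 5%, so the approximation holds.)
pH = −log(7.96 × 10^-6) = 5.10

pH = 5.10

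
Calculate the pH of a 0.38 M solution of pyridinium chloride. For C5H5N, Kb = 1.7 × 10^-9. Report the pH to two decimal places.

pH = 2.83

C5H5NH+ is the conjugate acid of the weak base C5H5N.
Ka = Kw/Kb = 1.0×10^-14 / 1.7 × 10^-9 = 5.88 × 10^-6
Let x = [H+] at equilibrium. Ka = x²/(0.38 − x).
Since Ka ≪ C₀, x ≈ √(Ka·C₀) = 1.49 × 10^-3 M.
pH = −log(1.49 × 10^-3) = 2.83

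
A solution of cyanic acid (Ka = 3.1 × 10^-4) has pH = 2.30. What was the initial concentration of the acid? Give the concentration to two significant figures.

[H+] = 10^(-2.30) = 5.01 × 10^-3 M = x
Ka = x²/(C₀ − x) ⇒ C₀ = x + x²/Ka
C₀ = 5.01 × 10^-3 + (5.01 × 10^-3)²/(3.1 × 10^-4) = 8.60 × 10^-2 M

C₀ = 8.6 × 10^-2 M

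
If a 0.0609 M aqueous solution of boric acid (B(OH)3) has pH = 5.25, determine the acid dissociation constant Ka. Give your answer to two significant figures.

[H+] = 10^(-5.25) = 5.62 × 10^-6 M
At equilibrium [HA] = 0.0609 − 5.62 × 10^-6 = 6.09 × 10^-2 M
Ka = [H+][A-]/[HA] = (5.62 × 10^-6)² / 6.09 × 10^-2 = 5.2 × 10^-10

Ka = 5.2 × 10^-10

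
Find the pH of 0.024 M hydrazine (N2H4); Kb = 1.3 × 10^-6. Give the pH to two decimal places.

pH = 10.25

N2H4 + H2O ⇌ N2H5+ + OH-
From the ICE table, Kb = [OH-]²/(0.024 − [OH-]) = 1.3 × 10^-6.
Since Kb ≪ C₀, [OH-] ≈ √(Kb·C₀) = 1.77 × 10^-4 M.
pOH = −log(1.77 × 10^-4) = 3.75; pH = 14.00 − 3.75 = 10.25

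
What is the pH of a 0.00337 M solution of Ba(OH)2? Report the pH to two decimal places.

pH = 11.83

Ba(OH)2 is a strong base (each formula unit releases 2 OH-); [OH-] = 0.00674 M.
pOH = -log(0.00674) = 2.17
pH = 14.00 - 2.17 = 11.83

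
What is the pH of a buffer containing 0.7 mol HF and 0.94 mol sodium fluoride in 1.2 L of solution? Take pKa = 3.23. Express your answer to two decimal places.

Henderson–Hasselbalch: pH = pKa + log([F-]/[HF]) = 3.23 + log(0.94/0.7)
pH = 3.23 + (+0.128) = 3.36

pH = 3.36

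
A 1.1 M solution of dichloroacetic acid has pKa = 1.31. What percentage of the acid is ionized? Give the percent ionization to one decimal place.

Cl2CHCOOH ⇌ Cl2CHCOO- + H+; let x = [H+] at equilibrium.
Ka = 10^(−1.31) = 4.90 × 10^-2
Solve x² + 0.049x − 0.0539 = 0 → x = 2.09 × 10^-1 M
% ionization = x/C₀ × 100% = 2.09 × 10^-1/1.1 × 100% = 19.0%

19.0%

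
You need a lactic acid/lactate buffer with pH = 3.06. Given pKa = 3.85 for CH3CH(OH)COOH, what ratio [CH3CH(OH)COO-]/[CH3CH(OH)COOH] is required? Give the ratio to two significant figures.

ratio = 0.16

pH = pKa + log(r) ⇒ log(r) = 3.06 − 3.85 = -0.79
r = [CH3CH(OH)COO-]/[CH3CH(OH)COOH] = 10^(-0.79) = 0.162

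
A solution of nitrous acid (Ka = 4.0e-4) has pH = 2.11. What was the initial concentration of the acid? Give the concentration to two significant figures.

[H+] = 10^(-2.11) = 7.76 × 10^-3 M = x
Ka = x²/(C₀ − x) ⇒ C₀ = x + x²/Ka
C₀ = 7.76 × 10^-3 + (7.76 × 10^-3)²/(4.0 × 10^-4) = 1.58 × 10^-1 M

C₀ = 1.6 × 10^-1 M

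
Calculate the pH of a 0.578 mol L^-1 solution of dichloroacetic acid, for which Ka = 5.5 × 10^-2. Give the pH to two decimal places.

Cl2CHCOOH ⇌ Cl2CHCOO- + H+
Ka = [H+]²/(0.578 − [H+]) = 5.5 × 10^-2
[H+] is not negligible relative to C₀; solve [H+]² + 0.055·[H+] − 0.0318 = 0.
[H+] = [−0.055 + √(0.055² + 0.127)]/2 = 1.53 × 10^-1 M
pH = −log[H+] = −log(1.53 × 10^-1) = 0.82

pH = 0.82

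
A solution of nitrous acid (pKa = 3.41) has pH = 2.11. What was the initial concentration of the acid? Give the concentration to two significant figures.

[H+] = 10^(-2.11) = 7.76 × 10^-3 M = x
Ka = 10^(−3.41) = 3.89 × 10^-4
Ka = x²/(C₀ − x) ⇒ C₀ = x + x²/Ka
C₀ = 7.76 × 10^-3 + (7.76 × 10^-3)²/(3.89 × 10^-4) = 1.63 × 10^-1 M

C₀ = 1.6 × 10^-1 M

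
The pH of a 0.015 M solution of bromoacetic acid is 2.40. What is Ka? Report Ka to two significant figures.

Ka = 1.4 × 10^-3

[H+] = 10^(-2.40) = 3.98 × 10^-3 M
At equilibrium [HA] = 0.015 − 3.98 × 10^-3 = 1.10 × 10^-2 M
Ka = [H+][A-]/[HA] = (3.98 × 10^-3)² / 1.10 × 10^-2 = 1.4 × 10^-3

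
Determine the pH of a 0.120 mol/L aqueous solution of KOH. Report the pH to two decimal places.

pH = 13.08

KOH is a strong base; [OH-] = 0.12 M.
pOH = -log(0.12) = 0.92
pH = 14.00 - 0.92 = 13.08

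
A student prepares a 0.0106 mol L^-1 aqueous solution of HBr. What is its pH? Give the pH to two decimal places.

HBr is a strong acid and dissociates completely, so [H+] = 0.0106 M.
pH = -log(0.0106) = 1.97

pH = 1.97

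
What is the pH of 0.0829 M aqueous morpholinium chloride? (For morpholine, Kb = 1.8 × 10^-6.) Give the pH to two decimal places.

pH = 4.67

C4H8ONH2+ is the conjugate acid of the weak base C4H8ONH.
Ka = Kw/Kb = 1.0×10^-14 / 1.8 × 10^-6 = 5.56 × 10^-9
Ka = [H+]²/(0.0829 − [H+]) = 5.56 × 10^-9
Since Ka ≪ C₀, [H+] ≈ √(Ka·C₀) = 2.15 × 10^-5 M.
pH = −log(2.15 × 10^-5) = 4.67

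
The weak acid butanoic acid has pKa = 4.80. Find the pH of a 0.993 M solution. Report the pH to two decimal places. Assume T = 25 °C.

pH = 2.40

CH3(CH2)2COOH ⇌ CH3(CH2)2COO- + H+
Ka = 10^(−4.80) = 1.58 × 10^-5
Ka = [H+]²/(0.993 − [H+]) = 1.58 × 10^-5
Since Ka ≪ C₀, [H+] ≈ √(Ka·C₀) = 3.96 × 10^-3 M.
([H+]/C₀ = 0.4% < 5%, so the approximation holds.)
pH = −log[H+] = −log(3.96 × 10^-3) = 2.40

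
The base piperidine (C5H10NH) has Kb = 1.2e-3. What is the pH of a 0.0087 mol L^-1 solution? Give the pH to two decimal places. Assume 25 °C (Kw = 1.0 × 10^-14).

pH = 11.43

C5H10NH + H2O ⇌ C5H10NH2+ + OH-
Kb = [OH-]²/(0.0087 − [OH-]) = 1.2 × 10^-3
The 5% rule fails; solving [OH-]² + Kb·[OH-] − Kb·C₀ = 0 exactly:
[OH-] = [−0.0012 + √(0.0012² + 4.18e-05)]/2 = 2.69 × 10^-3 M
pOH = −log(2.69 × 10^-3) = 2.57; pH = 14.00 − 2.57 = 11.43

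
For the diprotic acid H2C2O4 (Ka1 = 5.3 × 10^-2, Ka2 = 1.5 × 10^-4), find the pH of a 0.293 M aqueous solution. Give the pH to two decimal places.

Ka1 ≫ Ka2, so treat the first dissociation as the only significant source of H+.
Ka1 = x²/(0.293 − x) = 5.3 × 10^-2
Solving the quadratic: x = (−Ka1 + √(Ka1² + 4·Ka1·C₀))/2 = 1.01 × 10^-1 M
pH = −log(1.01 × 10^-1) = 1.00

pH = 1.00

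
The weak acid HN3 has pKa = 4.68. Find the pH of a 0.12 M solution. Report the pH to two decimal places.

HN3 ⇌ N3- + H+
Ka = 10^(−4.68) = 2.09 × 10^-5
From the ICE table, Ka = [H+]²/(0.12 − [H+]) = 2.09 × 10^-5.
Since Ka ≪ C₀, [H+] ≈ √(Ka·C₀) = 1.58 × 10^-3 M.
Check: 1.3% ionized — well under 5%, approximation valid.
pH = −log(1.58 × 10^-3) = 2.80

pH = 2.80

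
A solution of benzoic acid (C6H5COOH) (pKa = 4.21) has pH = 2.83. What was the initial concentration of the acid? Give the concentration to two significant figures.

[H+] = 10^(-2.83) = 1.48 × 10^-3 M = x
Ka = 10^(−4.21) = 6.17 × 10^-5
Ka = x²/(C₀ − x) ⇒ C₀ = x + x²/Ka
C₀ = 1.48 × 10^-3 + (1.48 × 10^-3)²/(6.17 × 10^-5) = 3.70 × 10^-2 M

C₀ = 3.7 × 10^-2 M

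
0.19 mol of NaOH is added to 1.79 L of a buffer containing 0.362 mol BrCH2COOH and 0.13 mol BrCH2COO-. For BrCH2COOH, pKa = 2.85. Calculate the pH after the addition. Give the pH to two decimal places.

After neutralization: n(BrCH2COOH) = 0.172 mol, n(BrCH2COO-) = 0.32 mol.
pH = pKa + log([A⁻]/[HA]) = 2.85 + log(0.32/0.172) = 2.85 +0.270

pH = 3.12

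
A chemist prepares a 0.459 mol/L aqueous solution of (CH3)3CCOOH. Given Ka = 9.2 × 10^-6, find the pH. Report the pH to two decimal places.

pH = 2.69

(CH3)3CCOOH ⇌ (CH3)3CCOO- + H+
From the ICE table, Ka = x²/(0.459 − x) = 9.2 × 10^-6.
Assume x ≪ 0.459: x ≈ √(9.2 × 10^-6 × 0.459) = 2.05 × 10^-3 M
Check: 0.45% ionized — well under 5%, approximation valid.
pH = −log(2.05 × 10^-3) = 2.69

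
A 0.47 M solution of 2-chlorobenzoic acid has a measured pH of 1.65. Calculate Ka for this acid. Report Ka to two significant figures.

Ka = 1.1 × 10^-3

[H+] = 10^(-1.65) = 2.24 × 10^-2 M
At equilibrium [HA] = 0.47 − 2.24 × 10^-2 = 4.48 × 10^-1 M
Ka = [H+][A-]/[HA] = (2.24 × 10^-2)² / 4.48 × 10^-1 = 1.1 × 10^-3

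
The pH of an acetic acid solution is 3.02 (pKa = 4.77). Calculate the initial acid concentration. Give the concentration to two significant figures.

[H+] = 10^(-3.02) = 9.55 × 10^-4 M = x
Ka = 10^(−4.77) = 1.70 × 10^-5
Ka = x²/(C₀ − x) ⇒ C₀ = x + x²/Ka
C₀ = 9.55 × 10^-4 + (9.55 × 10^-4)²/(1.70 × 10^-5) = 5.46 × 10^-2 M

C₀ = 5.5 × 10^-2 M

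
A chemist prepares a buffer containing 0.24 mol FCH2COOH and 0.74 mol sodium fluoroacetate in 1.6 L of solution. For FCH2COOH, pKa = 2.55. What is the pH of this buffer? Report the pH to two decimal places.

pH = 3.04

Henderson–Hasselbalch: pH = pKa + log([FCH2COO-]/[FCH2COOH]) = 2.55 + log(0.74/0.24)
pH = 2.55 + (+0.489) = 3.04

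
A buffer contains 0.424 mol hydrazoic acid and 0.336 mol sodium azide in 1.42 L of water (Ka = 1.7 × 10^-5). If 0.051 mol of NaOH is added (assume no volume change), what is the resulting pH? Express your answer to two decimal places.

pH = 4.79

After neutralization: n(HN3) = 0.373 mol, n(N3-) = 0.387 mol.
pKa = −log(1.7 × 10^-5) = 4.770
pH = pKa + log(n_N3-/n_HN3) = 4.770 + log(0.387/0.373) = 4.770 + (+0.016)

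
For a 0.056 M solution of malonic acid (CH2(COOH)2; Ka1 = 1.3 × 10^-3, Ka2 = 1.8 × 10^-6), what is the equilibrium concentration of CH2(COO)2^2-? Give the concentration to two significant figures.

First ionization gives [H+] ≈ [CH2(COOH)COO-] = 7.91 × 10^-3 M.
Second step: Ka2 = [H+][CH2(COO)2^2-]/[CH2(COOH)COO-] ≈ [CH2(COO)2^2-] (since [H+] ≈ [CH2(COOH)COO-]).
So [CH2(COO)2^2-] ≈ Ka2.

1.8 × 10^-6 M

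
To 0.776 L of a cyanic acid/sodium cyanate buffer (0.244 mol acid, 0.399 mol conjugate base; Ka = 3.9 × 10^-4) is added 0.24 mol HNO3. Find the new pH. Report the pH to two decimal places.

pH = 2.93

After neutralization: n(HOCN) = 0.484 mol, n(OCN-) = 0.159 mol.
pKa = −log(3.9 × 10^-4) = 3.409
pH = pKa + log(n_OCN-/n_HOCN) = 3.409 + log(0.159/0.484) = 3.409 + (-0.483)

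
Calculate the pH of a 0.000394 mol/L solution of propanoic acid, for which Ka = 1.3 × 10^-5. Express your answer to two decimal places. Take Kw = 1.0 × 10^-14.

CH3CH2COOH ⇌ CH3CH2COO- + H+
From the ICE table, Ka = x²/(0.000394 − x) = 1.3 × 10^-5.
The 5% rule fails; solving x² + Ka·x − Ka·C₀ = 0 exactly:
x = (−Ka + √(Ka² + 4·Ka·C₀))/2 = 6.54 × 10^-5 M
pH = −log(6.54 × 10^-5) = 4.18

pH = 4.18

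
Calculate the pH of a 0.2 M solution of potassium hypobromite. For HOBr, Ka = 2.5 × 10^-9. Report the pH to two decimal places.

OBr- is the conjugate base of the weak acid HOBr.
Kb = Kw/Ka = 1.0×10^-14 / 2.5 × 10^-9 = 4.00 × 10^-6
From the ICE table, Kb = x²/(0.2 − x) = 4.00 × 10^-6.
Since Kb ≪ C₀, x ≈ √(Kb·C₀) = 8.94 × 10^-4 M.
pOH = −log(8.94 × 10^-4) = 3.05; pH = 14.00 − 3.05 = 10.95

pH = 10.95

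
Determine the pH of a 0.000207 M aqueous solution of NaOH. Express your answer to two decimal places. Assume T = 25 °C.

NaOH is a strong base; [OH-] = 0.000207 M.
pOH = -log(0.000207) = 3.68
pH = 14.00 - 3.68 = 10.32

pH = 10.32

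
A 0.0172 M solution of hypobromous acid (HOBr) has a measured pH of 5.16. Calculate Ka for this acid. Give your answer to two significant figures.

Ka = 2.8 × 10^-9

[H+] = 10^(-5.16) = 6.92 × 10^-6 M
At equilibrium [HA] = 0.0172 − 6.92 × 10^-6 = 1.72 × 10^-2 M
Ka = [H+][A-]/[HA] = (6.92 × 10^-6)² / 1.72 × 10^-2 = 2.8 × 10^-9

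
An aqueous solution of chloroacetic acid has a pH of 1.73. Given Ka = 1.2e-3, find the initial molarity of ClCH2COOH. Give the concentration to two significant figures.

C₀ = 3.1 × 10^-1 M

[H+] = 10^(-1.73) = 1.86 × 10^-2 M = x
Ka = x²/(C₀ − x) ⇒ C₀ = x + x²/Ka
C₀ = 1.86 × 10^-2 + (1.86 × 10^-2)²/(1.2 × 10^-3) = 3.07 × 10^-1 M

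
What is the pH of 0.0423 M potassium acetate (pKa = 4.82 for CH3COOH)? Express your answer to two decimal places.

CH3COO- is the conjugate base of the weak acid CH3COOH.
Ka = 10^(−4.82) = 1.51 × 10^-5
Kb = Kw/Ka = 1.0×10^-14 / 1.51 × 10^-5 = 6.62 × 10^-10
From the ICE table, Kb = x²/(0.0423 − x) = 6.62 × 10^-10.
Since Kb ≪ C₀, x ≈ √(Kb·C₀) = 5.29 × 10^-6 M.
(x/C₀ = 0.013% < 5%, so the approximation holds.)
pOH = −log(5.29 × 10^-6) = 5.28; pH = 14.00 − 5.28 = 8.72

pH = 8.72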